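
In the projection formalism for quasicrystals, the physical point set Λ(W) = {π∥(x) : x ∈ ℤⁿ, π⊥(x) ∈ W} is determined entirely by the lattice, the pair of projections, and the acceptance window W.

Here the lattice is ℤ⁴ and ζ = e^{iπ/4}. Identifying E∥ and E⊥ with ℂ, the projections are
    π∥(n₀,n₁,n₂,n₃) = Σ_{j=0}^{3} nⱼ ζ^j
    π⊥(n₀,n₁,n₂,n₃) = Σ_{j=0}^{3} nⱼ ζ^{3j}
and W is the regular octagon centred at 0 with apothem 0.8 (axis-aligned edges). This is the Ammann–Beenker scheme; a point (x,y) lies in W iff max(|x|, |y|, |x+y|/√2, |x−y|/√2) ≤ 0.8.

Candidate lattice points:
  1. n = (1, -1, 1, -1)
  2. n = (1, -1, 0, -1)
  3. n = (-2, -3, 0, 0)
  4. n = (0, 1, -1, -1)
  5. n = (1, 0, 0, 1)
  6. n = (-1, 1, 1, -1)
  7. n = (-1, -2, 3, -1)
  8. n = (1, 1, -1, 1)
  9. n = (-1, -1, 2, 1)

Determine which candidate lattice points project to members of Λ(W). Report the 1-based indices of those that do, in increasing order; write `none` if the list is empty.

π⊥(n) = n₀ + n₁ζ³ + n₂ζ⁶ + n₃ζ⁹ where ζ = e^{iπ/4}.
candidate 1: n = (1, -1, 1, -1) → π⊥ ≈ (+1.000000, -2.414214); max(|x|,|y|,|x±y|/√2) = 2.414214 > 0.8 ⇒ ∉ W
candidate 2: n = (1, -1, 0, -1) → π⊥ ≈ (+1.000000, -1.414214); max(|x|,|y|,|x±y|/√2) = 1.707107 > 0.8 ⇒ ∉ W
candidate 3: n = (-2, -3, 0, 0) → π⊥ ≈ (+0.121320, -2.121320); max(|x|,|y|,|x±y|/√2) = 2.121320 > 0.8 ⇒ ∉ W
candidate 4: n = (0, 1, -1, -1) → π⊥ ≈ (-1.414214, +1.000000); max(|x|,|y|,|x±y|/√2) = 1.707107 > 0.8 ⇒ ∉ W
candidate 5: n = (1, 0, 0, 1) → π⊥ ≈ (+1.707107, +0.707107); max(|x|,|y|,|x±y|/√2) = 1.707107 > 0.8 ⇒ ∉ W
candidate 6: n = (-1, 1, 1, -1) → π⊥ ≈ (-2.414214, -1.000000); max(|x|,|y|,|x±y|/√2) = 2.414214 > 0.8 ⇒ ∉ W
candidate 7: n = (-1, -2, 3, -1) → π⊥ ≈ (-0.292893, -5.121320); max(|x|,|y|,|x±y|/√2) = 5.121320 > 0.8 ⇒ ∉ W
candidate 8: n = (1, 1, -1, 1) → π⊥ ≈ (+1.000000, +2.414214); max(|x|,|y|,|x±y|/√2) = 2.414214 > 0.8 ⇒ ∉ W
candidate 9: n = (-1, -1, 2, 1) → π⊥ ≈ (+0.414214, -2.000000); max(|x|,|y|,|x±y|/√2) = 2.000000 > 0.8 ⇒ ∉ W

none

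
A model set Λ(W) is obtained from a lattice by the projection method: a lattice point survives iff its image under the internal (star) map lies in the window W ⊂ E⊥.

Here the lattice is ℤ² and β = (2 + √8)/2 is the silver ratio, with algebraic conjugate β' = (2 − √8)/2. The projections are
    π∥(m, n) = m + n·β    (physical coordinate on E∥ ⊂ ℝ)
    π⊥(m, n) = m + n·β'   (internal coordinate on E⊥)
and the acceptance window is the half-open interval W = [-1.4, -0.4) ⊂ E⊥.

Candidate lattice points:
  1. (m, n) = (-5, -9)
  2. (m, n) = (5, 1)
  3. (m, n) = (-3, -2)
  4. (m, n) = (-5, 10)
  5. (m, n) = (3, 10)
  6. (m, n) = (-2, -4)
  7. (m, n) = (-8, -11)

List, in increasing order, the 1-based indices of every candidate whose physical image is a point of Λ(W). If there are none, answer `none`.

1, 5

β' = (2−√8)/2 ≈ -0.414214.
#1 (-5,-9): internal coord -5 + (-9)·β' = -1.272078; -1.272078 ∈ [-1.4, -0.4) → IN Λ
#2 (5,1): internal coord 5 + (1)·β' = +4.585786; +4.585786 ∉ [-1.4, -0.4) → out
#3 (-3,-2): internal coord -3 + (-2)·β' = -2.171573; -2.171573 ∉ [-1.4, -0.4) → out
#4 (-5,10): internal coord -5 + (10)·β' = -9.142136; -9.142136 ∉ [-1.4, -0.4) → out
#5 (3,10): internal coord 3 + (10)·β' = -1.142136; -1.142136 ∈ [-1.4, -0.4) → IN Λ
#6 (-2,-4): internal coord -2 + (-4)·β' = -0.343146; -0.343146 ∉ [-1.4, -0.4) → out
#7 (-8,-11): internal coord -8 + (-11)·β' = -3.443651; -3.443651 ∉ [-1.4, -0.4) → out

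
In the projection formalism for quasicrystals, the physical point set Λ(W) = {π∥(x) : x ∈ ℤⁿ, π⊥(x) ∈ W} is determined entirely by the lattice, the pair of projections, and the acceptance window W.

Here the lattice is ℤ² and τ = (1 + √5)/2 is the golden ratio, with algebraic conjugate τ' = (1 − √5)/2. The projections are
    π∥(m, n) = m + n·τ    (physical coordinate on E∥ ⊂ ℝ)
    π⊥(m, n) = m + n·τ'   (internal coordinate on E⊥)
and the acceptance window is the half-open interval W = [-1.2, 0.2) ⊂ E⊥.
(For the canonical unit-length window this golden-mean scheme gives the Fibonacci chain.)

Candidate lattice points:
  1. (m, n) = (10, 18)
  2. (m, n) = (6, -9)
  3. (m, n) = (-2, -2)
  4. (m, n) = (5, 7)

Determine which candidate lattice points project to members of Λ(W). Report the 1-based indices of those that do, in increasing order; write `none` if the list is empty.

Compute τ' = (1−√5)/2 = -0.61803, so π⊥(m,n) = m -0.61803·n.
#1 (10,18): internal coord 10 + (18)·τ' = -1.12461; -1.12461 ∈ [-1.2, 0.2) → IN Λ
#2 (6,-9): internal coord 6 + (-9)·τ' = +11.56231; +11.56231 ∉ [-1.2, 0.2) → out
#3 (-2,-2): internal coord -2 + (-2)·τ' = -0.76393; -0.76393 ∈ [-1.2, 0.2) → IN Λ
#4 (5,7): internal coord 5 + (7)·τ' = +0.67376; +0.67376 ∉ [-1.2, 0.2) → out

1, 3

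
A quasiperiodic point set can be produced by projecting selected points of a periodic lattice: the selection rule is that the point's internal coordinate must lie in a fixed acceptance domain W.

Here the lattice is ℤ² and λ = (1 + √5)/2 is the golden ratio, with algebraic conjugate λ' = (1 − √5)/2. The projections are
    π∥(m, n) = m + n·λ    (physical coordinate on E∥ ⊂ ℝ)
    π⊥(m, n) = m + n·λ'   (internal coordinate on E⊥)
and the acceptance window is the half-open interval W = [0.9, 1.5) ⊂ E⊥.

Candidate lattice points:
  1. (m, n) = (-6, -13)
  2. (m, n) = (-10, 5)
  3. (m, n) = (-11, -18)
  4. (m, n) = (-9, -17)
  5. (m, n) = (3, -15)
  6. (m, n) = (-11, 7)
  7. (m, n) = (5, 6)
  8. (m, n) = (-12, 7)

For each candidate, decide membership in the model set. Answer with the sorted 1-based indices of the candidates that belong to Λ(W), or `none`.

7

λ' = (1−√5)/2 ≈ -0.618034.
candidate 1: (m,n)=(-6,-13) → π∥ = -6-13·λ ≈ -27.034442, π⊥ = -6-13·λ' ≈ 2.034442 ∉ [0.9, 1.5) ⇒ out
candidate 2: (m,n)=(-10,5) → π∥ = -10+5·λ ≈ -1.909830, π⊥ = -10+5·λ' ≈ -13.090170 ∉ [0.9, 1.5) ⇒ out
candidate 3: (m,n)=(-11,-18) → π∥ = -11-18·λ ≈ -40.124612, π⊥ = -11-18·λ' ≈ 0.124612 ∉ [0.9, 1.5) ⇒ out
candidate 4: (m,n)=(-9,-17) → π∥ = -9-17·λ ≈ -36.506578, π⊥ = -9-17·λ' ≈ 1.506578 ∉ [0.9, 1.5) ⇒ out
candidate 5: (m,n)=(3,-15) → π∥ = 3-15·λ ≈ -21.270510, π⊥ = 3-15·λ' ≈ 12.270510 ∉ [0.9, 1.5) ⇒ out
candidate 6: (m,n)=(-11,7) → π∥ = -11+7·λ ≈ 0.326238, π⊥ = -11+7·λ' ≈ -15.326238 ∉ [0.9, 1.5) ⇒ out
candidate 7: (m,n)=(5,6) → π∥ = 5+6·λ ≈ 14.708204, π⊥ = 5+6·λ' ≈ 1.291796 ∈ [0.9, 1.5) ⇒ IN Λ
candidate 8: (m,n)=(-12,7) → π∥ = -12+7·λ ≈ -0.673762, π⊥ = -12+7·λ' ≈ -16.326238 ∉ [0.9, 1.5) ⇒ out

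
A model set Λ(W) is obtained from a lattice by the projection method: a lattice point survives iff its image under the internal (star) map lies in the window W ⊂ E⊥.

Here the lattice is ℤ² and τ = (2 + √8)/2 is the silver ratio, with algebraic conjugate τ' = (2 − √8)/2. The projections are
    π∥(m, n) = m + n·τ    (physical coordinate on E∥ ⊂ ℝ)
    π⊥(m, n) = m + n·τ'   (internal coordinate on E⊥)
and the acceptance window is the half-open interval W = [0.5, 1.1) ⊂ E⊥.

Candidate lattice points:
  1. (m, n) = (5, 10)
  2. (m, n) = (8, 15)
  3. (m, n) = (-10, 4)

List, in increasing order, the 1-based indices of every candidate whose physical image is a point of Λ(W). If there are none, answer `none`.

Compute τ' = (2−√8)/2 = -0.41421, so π⊥(m,n) = m -0.41421·n.
[1] lift (5,10): star map gives 0.85786; window check 0.5 ≤ 0.85786 < 1.1 is true → IN Λ
[2] lift (8,15): star map gives 1.78680; window check 0.5 ≤ 1.78680 < 1.1 is false → out
[3] lift (-10,4): star map gives -11.65685; window check 0.5 ≤ -11.65685 < 1.1 is false → out

1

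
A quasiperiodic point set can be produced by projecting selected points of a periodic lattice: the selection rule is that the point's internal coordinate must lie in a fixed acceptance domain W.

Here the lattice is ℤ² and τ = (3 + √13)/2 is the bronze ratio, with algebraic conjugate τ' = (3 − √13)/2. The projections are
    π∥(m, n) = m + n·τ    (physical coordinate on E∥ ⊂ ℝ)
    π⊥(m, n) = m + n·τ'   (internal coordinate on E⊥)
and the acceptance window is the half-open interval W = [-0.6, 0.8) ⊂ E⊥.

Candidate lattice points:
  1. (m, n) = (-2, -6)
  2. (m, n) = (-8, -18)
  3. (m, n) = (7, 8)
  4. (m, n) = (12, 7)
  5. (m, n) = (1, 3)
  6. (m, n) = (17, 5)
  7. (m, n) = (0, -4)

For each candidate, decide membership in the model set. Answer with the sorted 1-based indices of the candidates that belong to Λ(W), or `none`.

1, 5

τ' = (3−√13)/2 ≈ -0.3028.
[1] lift (-2,-6): star map gives -0.1833; window check -0.6 ≤ -0.1833 < 0.8 is true → IN Λ
[2] lift (-8,-18): star map gives -2.5500; window check -0.6 ≤ -2.5500 < 0.8 is false → out
[3] lift (7,8): star map gives 4.5778; window check -0.6 ≤ 4.5778 < 0.8 is false → out
[4] lift (12,7): star map gives 9.8806; window check -0.6 ≤ 9.8806 < 0.8 is false → out
[5] lift (1,3): star map gives 0.0917; window check -0.6 ≤ 0.0917 < 0.8 is true → IN Λ
[6] lift (17,5): star map gives 15.4861; window check -0.6 ≤ 15.4861 < 0.8 is false → out
[7] lift (0,-4): star map gives 1.2111; window check -0.6 ≤ 1.2111 < 0.8 is false → out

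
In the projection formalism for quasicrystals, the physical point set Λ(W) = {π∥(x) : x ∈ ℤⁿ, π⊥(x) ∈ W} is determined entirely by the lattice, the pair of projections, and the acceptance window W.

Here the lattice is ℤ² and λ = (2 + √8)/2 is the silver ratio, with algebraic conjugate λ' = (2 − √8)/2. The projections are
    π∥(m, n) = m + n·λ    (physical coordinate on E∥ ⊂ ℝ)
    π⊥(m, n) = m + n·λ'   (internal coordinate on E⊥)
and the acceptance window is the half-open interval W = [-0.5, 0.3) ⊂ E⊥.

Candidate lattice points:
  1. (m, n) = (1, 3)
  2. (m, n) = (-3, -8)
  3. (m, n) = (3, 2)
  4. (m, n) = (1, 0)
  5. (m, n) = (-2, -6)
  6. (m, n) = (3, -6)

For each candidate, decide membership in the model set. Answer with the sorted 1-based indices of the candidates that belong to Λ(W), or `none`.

Numerically λ ≈ 2.41421 and λ' = −1/λ ≈ -0.41421.
[1] lift (1,3): star map gives -0.24264; window check -0.5 ≤ -0.24264 < 0.3 is true → IN Λ
[2] lift (-3,-8): star map gives 0.31371; window check -0.5 ≤ 0.31371 < 0.3 is false → out
[3] lift (3,2): star map gives 2.17157; window check -0.5 ≤ 2.17157 < 0.3 is false → out
[4] lift (1,0): star map gives 1.00000; window check -0.5 ≤ 1.00000 < 0.3 is false → out
[5] lift (-2,-6): star map gives 0.48528; window check -0.5 ≤ 0.48528 < 0.3 is false → out
[6] lift (3,-6): star map gives 5.48528; window check -0.5 ≤ 5.48528 < 0.3 is false → out

1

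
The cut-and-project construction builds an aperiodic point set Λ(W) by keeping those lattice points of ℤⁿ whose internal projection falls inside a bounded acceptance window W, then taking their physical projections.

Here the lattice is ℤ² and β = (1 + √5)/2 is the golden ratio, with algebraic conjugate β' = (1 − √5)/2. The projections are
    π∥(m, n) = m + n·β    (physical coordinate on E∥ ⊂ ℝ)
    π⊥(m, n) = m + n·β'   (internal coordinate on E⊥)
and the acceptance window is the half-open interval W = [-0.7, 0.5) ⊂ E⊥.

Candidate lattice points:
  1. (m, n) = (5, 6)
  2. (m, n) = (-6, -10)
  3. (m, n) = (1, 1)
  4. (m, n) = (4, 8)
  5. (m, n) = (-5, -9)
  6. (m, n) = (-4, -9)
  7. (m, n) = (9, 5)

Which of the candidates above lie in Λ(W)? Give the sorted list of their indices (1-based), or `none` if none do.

β' = (1−√5)/2 ≈ -0.618034.
#1 (5,6): internal coord 5 + (6)·β' = +1.291796; +1.291796 ∉ [-0.7, 0.5) → out
#2 (-6,-10): internal coord -6 + (-10)·β' = +0.180340; +0.180340 ∈ [-0.7, 0.5) → IN Λ
#3 (1,1): internal coord 1 + (1)·β' = +0.381966; +0.381966 ∈ [-0.7, 0.5) → IN Λ
#4 (4,8): internal coord 4 + (8)·β' = -0.944272; -0.944272 ∉ [-0.7, 0.5) → out
#5 (-5,-9): internal coord -5 + (-9)·β' = +0.562306; +0.562306 ∉ [-0.7, 0.5) → out
#6 (-4,-9): internal coord -4 + (-9)·β' = +1.562306; +1.562306 ∉ [-0.7, 0.5) → out
#7 (9,5): internal coord 9 + (5)·β' = +5.909830; +5.909830 ∉ [-0.7, 0.5) → out

2, 3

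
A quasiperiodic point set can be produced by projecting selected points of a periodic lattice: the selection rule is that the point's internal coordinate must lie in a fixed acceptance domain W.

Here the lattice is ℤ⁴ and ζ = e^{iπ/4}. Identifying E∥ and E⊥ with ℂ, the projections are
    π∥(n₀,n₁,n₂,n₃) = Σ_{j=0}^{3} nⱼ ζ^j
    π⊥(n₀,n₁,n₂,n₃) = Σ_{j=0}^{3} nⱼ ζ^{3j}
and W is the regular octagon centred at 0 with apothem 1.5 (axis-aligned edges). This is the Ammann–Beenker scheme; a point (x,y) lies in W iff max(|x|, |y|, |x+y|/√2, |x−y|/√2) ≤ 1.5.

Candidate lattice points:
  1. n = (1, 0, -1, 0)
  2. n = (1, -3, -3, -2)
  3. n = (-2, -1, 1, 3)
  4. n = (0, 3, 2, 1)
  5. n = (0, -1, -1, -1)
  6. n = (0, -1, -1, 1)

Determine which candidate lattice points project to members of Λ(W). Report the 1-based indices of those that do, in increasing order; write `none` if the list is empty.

1, 3, 5

Internal map: ζ^{3j} for j=0..3 gives (1,0), (−√2/2,√2/2), (0,−1), (√2/2,√2/2).
#1 (1, 0, -1, 0): internal (1.00000, 1.00000); octagon support 1.41421 vs apothem 1.5 → ∈ W
#2 (1, -3, -3, -2): internal (1.70711, -0.53553); octagon support 1.70711 vs apothem 1.5 → ∉ W
#3 (-2, -1, 1, 3): internal (0.82843, 0.41421); octagon support 0.87868 vs apothem 1.5 → ∈ W
#4 (0, 3, 2, 1): internal (-1.41421, 0.82843); octagon support 1.58579 vs apothem 1.5 → ∉ W
#5 (0, -1, -1, -1): internal (0.00000, -0.41421); octagon support 0.41421 vs apothem 1.5 → ∈ W
#6 (0, -1, -1, 1): internal (1.41421, 1.00000); octagon support 1.70711 vs apothem 1.5 → ∉ W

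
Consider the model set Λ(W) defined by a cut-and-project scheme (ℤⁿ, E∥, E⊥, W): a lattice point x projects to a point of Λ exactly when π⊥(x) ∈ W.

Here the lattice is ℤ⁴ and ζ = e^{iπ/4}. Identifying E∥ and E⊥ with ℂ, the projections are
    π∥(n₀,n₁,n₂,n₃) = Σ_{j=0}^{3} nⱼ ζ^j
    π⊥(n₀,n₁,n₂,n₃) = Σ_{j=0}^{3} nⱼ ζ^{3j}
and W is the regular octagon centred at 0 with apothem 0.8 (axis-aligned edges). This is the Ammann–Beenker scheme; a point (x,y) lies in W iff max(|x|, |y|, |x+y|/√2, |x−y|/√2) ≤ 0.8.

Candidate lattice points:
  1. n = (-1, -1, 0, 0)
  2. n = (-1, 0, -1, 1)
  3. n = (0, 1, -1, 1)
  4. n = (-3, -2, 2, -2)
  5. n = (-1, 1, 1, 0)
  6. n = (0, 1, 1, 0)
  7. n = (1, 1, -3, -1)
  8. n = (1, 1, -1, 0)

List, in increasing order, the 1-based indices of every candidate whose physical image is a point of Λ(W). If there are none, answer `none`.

With ζ = e^{iπ/4} the internal vectors are ζ^0,ζ^3,ζ^6,ζ^9.
candidate 1: n = (-1, -1, 0, 0) → π⊥ ≈ (-0.2929, -0.7071); max(|x|,|y|,|x±y|/√2) = 0.7071 ≤ 0.8 ⇒ ∈ W
candidate 2: n = (-1, 0, -1, 1) → π⊥ ≈ (-0.2929, +1.7071); max(|x|,|y|,|x±y|/√2) = 1.7071 > 0.8 ⇒ ∉ W
candidate 3: n = (0, 1, -1, 1) → π⊥ ≈ (+0.0000, +2.4142); max(|x|,|y|,|x±y|/√2) = 2.4142 > 0.8 ⇒ ∉ W
candidate 4: n = (-3, -2, 2, -2) → π⊥ ≈ (-3.0000, -4.8284); max(|x|,|y|,|x±y|/√2) = 5.5355 > 0.8 ⇒ ∉ W
candidate 5: n = (-1, 1, 1, 0) → π⊥ ≈ (-1.7071, -0.2929); max(|x|,|y|,|x±y|/√2) = 1.7071 > 0.8 ⇒ ∉ W
candidate 6: n = (0, 1, 1, 0) → π⊥ ≈ (-0.7071, -0.2929); max(|x|,|y|,|x±y|/√2) = 0.7071 ≤ 0.8 ⇒ ∈ W
candidate 7: n = (1, 1, -3, -1) → π⊥ ≈ (-0.4142, +3.0000); max(|x|,|y|,|x±y|/√2) = 3.0000 > 0.8 ⇒ ∉ W
candidate 8: n = (1, 1, -1, 0) → π⊥ ≈ (+0.2929, +1.7071); max(|x|,|y|,|x±y|/√2) = 1.7071 > 0.8 ⇒ ∉ W

1, 6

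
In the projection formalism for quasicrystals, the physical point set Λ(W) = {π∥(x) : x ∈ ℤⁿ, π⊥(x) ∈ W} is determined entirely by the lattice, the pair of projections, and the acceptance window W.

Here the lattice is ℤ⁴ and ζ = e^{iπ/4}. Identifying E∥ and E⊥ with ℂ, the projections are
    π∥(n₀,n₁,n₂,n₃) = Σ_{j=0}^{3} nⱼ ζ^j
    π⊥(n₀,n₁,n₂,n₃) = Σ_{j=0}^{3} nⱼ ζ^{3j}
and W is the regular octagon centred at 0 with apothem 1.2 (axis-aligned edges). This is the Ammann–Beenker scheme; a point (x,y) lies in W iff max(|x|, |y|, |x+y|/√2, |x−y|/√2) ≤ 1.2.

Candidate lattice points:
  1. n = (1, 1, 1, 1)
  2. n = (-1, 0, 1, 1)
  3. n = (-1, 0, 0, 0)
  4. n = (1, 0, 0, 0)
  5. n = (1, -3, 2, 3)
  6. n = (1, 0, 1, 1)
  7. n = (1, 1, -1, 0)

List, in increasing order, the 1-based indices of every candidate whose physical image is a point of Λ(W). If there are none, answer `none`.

1, 2, 3, 4

Internal map: ζ^{3j} for j=0..3 gives (1,0), (−√2/2,√2/2), (0,−1), (√2/2,√2/2).
#1 (1, 1, 1, 1): internal (1.00000, 0.41421); octagon support 1.00000 vs apothem 1.2 → ∈ W
#2 (-1, 0, 1, 1): internal (-0.29289, -0.29289); octagon support 0.41421 vs apothem 1.2 → ∈ W
#3 (-1, 0, 0, 0): internal (-1.00000, 0.00000); octagon support 1.00000 vs apothem 1.2 → ∈ W
#4 (1, 0, 0, 0): internal (1.00000, 0.00000); octagon support 1.00000 vs apothem 1.2 → ∈ W
#5 (1, -3, 2, 3): internal (5.24264, -2.00000); octagon support 5.24264 vs apothem 1.2 → ∉ W
#6 (1, 0, 1, 1): internal (1.70711, -0.29289); octagon support 1.70711 vs apothem 1.2 → ∉ W
#7 (1, 1, -1, 0): internal (0.29289, 1.70711); octagon support 1.70711 vs apothem 1.2 → ∉ W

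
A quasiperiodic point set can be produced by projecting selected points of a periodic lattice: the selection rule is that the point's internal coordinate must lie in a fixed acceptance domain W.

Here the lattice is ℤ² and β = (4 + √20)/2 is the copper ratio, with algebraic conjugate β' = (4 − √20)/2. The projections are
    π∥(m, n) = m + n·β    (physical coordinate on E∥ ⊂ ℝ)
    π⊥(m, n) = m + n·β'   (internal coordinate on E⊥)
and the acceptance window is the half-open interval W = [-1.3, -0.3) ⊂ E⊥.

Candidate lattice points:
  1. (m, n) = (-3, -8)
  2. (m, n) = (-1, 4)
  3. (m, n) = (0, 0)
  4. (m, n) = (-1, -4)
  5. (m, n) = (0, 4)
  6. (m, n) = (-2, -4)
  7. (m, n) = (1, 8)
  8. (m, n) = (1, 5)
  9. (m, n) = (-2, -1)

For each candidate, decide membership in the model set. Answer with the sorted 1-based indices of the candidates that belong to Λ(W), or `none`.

1, 5, 6, 7

Compute β' = (4−√20)/2 = -0.2361, so π⊥(m,n) = m -0.2361·n.
candidate 1: (m,n)=(-3,-8) → π∥ = -3-8·β ≈ -36.8885, π⊥ = -3-8·β' ≈ -1.1115 ∈ [-1.3, -0.3) ⇒ IN Λ
candidate 2: (m,n)=(-1,4) → π∥ = -1+4·β ≈ 15.9443, π⊥ = -1+4·β' ≈ -1.9443 ∉ [-1.3, -0.3) ⇒ out
candidate 3: (m,n)=(0,0) → π∥ = 0+0·β ≈ 0.0000, π⊥ = 0+0·β' ≈ 0.0000 ∉ [-1.3, -0.3) ⇒ out
candidate 4: (m,n)=(-1,-4) → π∥ = -1-4·β ≈ -17.9443, π⊥ = -1-4·β' ≈ -0.0557 ∉ [-1.3, -0.3) ⇒ out
candidate 5: (m,n)=(0,4) → π∥ = 0+4·β ≈ 16.9443, π⊥ = 0+4·β' ≈ -0.9443 ∈ [-1.3, -0.3) ⇒ IN Λ
candidate 6: (m,n)=(-2,-4) → π∥ = -2-4·β ≈ -18.9443, π⊥ = -2-4·β' ≈ -1.0557 ∈ [-1.3, -0.3) ⇒ IN Λ
candidate 7: (m,n)=(1,8) → π∥ = 1+8·β ≈ 34.8885, π⊥ = 1+8·β' ≈ -0.8885 ∈ [-1.3, -0.3) ⇒ IN Λ
candidate 8: (m,n)=(1,5) → π∥ = 1+5·β ≈ 22.1803, π⊥ = 1+5·β' ≈ -0.1803 ∉ [-1.3, -0.3) ⇒ out
candidate 9: (m,n)=(-2,-1) → π∥ = -2-1·β ≈ -6.2361, π⊥ = -2-1·β' ≈ -1.7639 ∉ [-1.3, -0.3) ⇒ out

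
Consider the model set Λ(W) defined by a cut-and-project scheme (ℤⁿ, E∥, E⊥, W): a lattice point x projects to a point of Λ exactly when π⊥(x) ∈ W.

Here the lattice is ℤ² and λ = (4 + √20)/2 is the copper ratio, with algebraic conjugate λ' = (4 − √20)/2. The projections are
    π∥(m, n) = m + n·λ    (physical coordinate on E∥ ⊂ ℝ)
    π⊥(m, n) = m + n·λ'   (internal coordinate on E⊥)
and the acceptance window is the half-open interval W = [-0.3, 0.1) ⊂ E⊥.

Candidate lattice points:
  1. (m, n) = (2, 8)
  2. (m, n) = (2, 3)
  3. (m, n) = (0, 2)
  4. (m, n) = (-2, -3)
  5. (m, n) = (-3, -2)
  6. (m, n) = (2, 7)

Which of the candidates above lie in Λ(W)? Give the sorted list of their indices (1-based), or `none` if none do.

Compute λ' = (4−√20)/2 = -0.2361, so π⊥(m,n) = m -0.2361·n.
#1 (2,8): internal coord 2 + (8)·λ' = +0.1115; +0.1115 ∉ [-0.3, 0.1) → out
#2 (2,3): internal coord 2 + (3)·λ' = +1.2918; +1.2918 ∉ [-0.3, 0.1) → out
#3 (0,2): internal coord 0 + (2)·λ' = -0.4721; -0.4721 ∉ [-0.3, 0.1) → out
#4 (-2,-3): internal coord -2 + (-3)·λ' = -1.2918; -1.2918 ∉ [-0.3, 0.1) → out
#5 (-3,-2): internal coord -3 + (-2)·λ' = -2.5279; -2.5279 ∉ [-0.3, 0.1) → out
#6 (2,7): internal coord 2 + (7)·λ' = +0.3475; +0.3475 ∉ [-0.3, 0.1) → out

none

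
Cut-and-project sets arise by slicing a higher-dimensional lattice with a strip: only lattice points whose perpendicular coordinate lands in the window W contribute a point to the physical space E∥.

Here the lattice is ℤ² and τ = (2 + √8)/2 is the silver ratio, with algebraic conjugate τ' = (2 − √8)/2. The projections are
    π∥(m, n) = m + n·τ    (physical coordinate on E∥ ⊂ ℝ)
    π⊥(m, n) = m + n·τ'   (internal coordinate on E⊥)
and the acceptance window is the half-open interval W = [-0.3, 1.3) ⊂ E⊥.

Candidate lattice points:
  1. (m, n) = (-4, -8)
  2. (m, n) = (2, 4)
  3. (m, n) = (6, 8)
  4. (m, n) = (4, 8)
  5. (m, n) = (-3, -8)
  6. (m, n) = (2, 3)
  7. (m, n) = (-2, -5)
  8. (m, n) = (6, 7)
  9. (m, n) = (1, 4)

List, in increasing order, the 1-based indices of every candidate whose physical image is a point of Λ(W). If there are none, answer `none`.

2, 4, 5, 6, 7

Numerically τ ≈ 2.41421 and τ' = −1/τ ≈ -0.41421.
#1 (-4,-8): internal coord -4 + (-8)·τ' = -0.68629; -0.68629 ∉ [-0.3, 1.3) → out
#2 (2,4): internal coord 2 + (4)·τ' = +0.34315; +0.34315 ∈ [-0.3, 1.3) → IN Λ
#3 (6,8): internal coord 6 + (8)·τ' = +2.68629; +2.68629 ∉ [-0.3, 1.3) → out
#4 (4,8): internal coord 4 + (8)·τ' = +0.68629; +0.68629 ∈ [-0.3, 1.3) → IN Λ
#5 (-3,-8): internal coord -3 + (-8)·τ' = +0.31371; +0.31371 ∈ [-0.3, 1.3) → IN Λ
#6 (2,3): internal coord 2 + (3)·τ' = +0.75736; +0.75736 ∈ [-0.3, 1.3) → IN Λ
#7 (-2,-5): internal coord -2 + (-5)·τ' = +0.07107; +0.07107 ∈ [-0.3, 1.3) → IN Λ
#8 (6,7): internal coord 6 + (7)·τ' = +3.10051; +3.10051 ∉ [-0.3, 1.3) → out
#9 (1,4): internal coord 1 + (4)·τ' = -0.65685; -0.65685 ∉ [-0.3, 1.3) → out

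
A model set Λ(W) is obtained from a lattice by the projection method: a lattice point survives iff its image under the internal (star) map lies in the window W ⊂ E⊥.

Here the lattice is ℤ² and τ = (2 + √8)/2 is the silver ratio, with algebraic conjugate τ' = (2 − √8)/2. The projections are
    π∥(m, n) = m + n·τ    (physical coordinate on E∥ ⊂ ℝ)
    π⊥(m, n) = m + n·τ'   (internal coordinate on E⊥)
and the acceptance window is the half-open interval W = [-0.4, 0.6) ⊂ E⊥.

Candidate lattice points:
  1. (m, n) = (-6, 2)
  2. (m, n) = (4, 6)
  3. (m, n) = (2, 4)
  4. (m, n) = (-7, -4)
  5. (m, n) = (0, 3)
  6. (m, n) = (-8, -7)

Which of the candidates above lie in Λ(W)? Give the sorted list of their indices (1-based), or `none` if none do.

Compute τ' = (2−√8)/2 = -0.4142, so π⊥(m,n) = m -0.4142·n.
#1 (-6,2): internal coord -6 + (2)·τ' = -6.8284; -6.8284 ∉ [-0.4, 0.6) → out
#2 (4,6): internal coord 4 + (6)·τ' = +1.5147; +1.5147 ∉ [-0.4, 0.6) → out
#3 (2,4): internal coord 2 + (4)·τ' = +0.3431; +0.3431 ∈ [-0.4, 0.6) → IN Λ
#4 (-7,-4): internal coord -7 + (-4)·τ' = -5.3431; -5.3431 ∉ [-0.4, 0.6) → out
#5 (0,3): internal coord 0 + (3)·τ' = -1.2426; -1.2426 ∉ [-0.4, 0.6) → out
#6 (-8,-7): internal coord -8 + (-7)·τ' = -5.1005; -5.1005 ∉ [-0.4, 0.6) → out

3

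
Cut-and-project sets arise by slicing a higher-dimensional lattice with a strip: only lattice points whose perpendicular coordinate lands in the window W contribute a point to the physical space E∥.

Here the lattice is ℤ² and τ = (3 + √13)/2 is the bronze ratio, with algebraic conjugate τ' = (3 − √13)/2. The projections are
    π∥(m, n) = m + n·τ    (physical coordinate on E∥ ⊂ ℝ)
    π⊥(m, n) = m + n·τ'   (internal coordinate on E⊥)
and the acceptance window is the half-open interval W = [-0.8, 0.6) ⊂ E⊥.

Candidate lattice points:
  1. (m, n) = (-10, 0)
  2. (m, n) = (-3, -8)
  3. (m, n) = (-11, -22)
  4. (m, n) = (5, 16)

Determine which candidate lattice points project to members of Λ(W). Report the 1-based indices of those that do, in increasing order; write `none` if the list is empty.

Numerically τ ≈ 3.3028 and τ' = −1/τ ≈ -0.3028.
[1] lift (-10,0): star map gives -10.0000; window check -0.8 ≤ -10.0000 < 0.6 is false → out
[2] lift (-3,-8): star map gives -0.5778; window check -0.8 ≤ -0.5778 < 0.6 is true → IN Λ
[3] lift (-11,-22): star map gives -4.3389; window check -0.8 ≤ -4.3389 < 0.6 is false → out
[4] lift (5,16): star map gives 0.1556; window check -0.8 ≤ 0.1556 < 0.6 is true → IN Λ

2, 4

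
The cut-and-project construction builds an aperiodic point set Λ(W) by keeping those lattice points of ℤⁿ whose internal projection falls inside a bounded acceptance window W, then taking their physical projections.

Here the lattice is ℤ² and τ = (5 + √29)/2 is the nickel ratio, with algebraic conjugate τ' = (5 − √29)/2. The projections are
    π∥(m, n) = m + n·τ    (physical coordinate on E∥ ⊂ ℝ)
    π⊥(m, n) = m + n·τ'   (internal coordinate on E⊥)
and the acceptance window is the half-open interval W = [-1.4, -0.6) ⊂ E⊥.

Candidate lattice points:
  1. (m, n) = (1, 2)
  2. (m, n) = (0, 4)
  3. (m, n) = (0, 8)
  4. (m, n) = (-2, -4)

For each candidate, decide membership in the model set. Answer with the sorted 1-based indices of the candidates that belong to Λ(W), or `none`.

Compute τ' = (5−√29)/2 = -0.192582, so π⊥(m,n) = m -0.192582·n.
[1] lift (1,2): star map gives 0.614835; window check -1.4 ≤ 0.614835 < -0.6 is false → out
[2] lift (0,4): star map gives -0.770330; window check -1.4 ≤ -0.770330 < -0.6 is true → IN Λ
[3] lift (0,8): star map gives -1.540659; window check -1.4 ≤ -1.540659 < -0.6 is false → out
[4] lift (-2,-4): star map gives -1.229670; window check -1.4 ≤ -1.229670 < -0.6 is true → IN Λ

2, 4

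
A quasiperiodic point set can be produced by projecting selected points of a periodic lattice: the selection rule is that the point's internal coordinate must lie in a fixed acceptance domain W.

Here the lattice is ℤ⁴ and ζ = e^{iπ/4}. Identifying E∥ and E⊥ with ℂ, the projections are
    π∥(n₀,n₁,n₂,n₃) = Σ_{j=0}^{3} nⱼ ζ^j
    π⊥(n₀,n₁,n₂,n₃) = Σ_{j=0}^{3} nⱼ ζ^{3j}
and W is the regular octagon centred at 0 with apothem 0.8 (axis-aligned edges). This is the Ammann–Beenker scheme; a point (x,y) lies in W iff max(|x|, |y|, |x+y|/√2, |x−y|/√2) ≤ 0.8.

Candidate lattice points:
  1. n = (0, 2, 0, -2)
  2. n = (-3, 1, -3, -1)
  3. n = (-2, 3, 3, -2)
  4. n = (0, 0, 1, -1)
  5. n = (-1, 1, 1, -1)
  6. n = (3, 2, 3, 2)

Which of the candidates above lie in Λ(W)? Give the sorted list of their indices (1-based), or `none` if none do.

none

Internal map: ζ^{3j} for j=0..3 gives (1,0), (−√2/2,√2/2), (0,−1), (√2/2,√2/2).
#1 (0, 2, 0, -2): internal (-2.8284, 0.0000); octagon support 2.8284 vs apothem 0.8 → ∉ W
#2 (-3, 1, -3, -1): internal (-4.4142, 3.0000); octagon support 5.2426 vs apothem 0.8 → ∉ W
#3 (-2, 3, 3, -2): internal (-5.5355, -2.2929); octagon support 5.5355 vs apothem 0.8 → ∉ W
#4 (0, 0, 1, -1): internal (-0.7071, -1.7071); octagon support 1.7071 vs apothem 0.8 → ∉ W
#5 (-1, 1, 1, -1): internal (-2.4142, -1.0000); octagon support 2.4142 vs apothem 0.8 → ∉ W
#6 (3, 2, 3, 2): internal (3.0000, -0.1716); octagon support 3.0000 vs apothem 0.8 → ∉ W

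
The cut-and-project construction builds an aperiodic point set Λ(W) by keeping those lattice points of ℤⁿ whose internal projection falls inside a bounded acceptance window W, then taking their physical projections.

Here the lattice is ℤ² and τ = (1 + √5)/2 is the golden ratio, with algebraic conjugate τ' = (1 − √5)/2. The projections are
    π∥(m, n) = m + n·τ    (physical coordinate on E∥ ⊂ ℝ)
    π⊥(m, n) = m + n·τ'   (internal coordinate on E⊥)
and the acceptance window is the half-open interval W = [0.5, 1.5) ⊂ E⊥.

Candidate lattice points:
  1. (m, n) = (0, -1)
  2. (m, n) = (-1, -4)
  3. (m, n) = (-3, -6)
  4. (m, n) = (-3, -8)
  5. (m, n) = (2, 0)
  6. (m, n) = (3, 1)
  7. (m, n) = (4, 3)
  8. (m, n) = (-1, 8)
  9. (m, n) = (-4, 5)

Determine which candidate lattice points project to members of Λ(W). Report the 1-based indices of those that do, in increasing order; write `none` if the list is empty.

τ' = (1−√5)/2 ≈ -0.618034.
[1] lift (0,-1): star map gives 0.618034; window check 0.5 ≤ 0.618034 < 1.5 is true → IN Λ
[2] lift (-1,-4): star map gives 1.472136; window check 0.5 ≤ 1.472136 < 1.5 is true → IN Λ
[3] lift (-3,-6): star map gives 0.708204; window check 0.5 ≤ 0.708204 < 1.5 is true → IN Λ
[4] lift (-3,-8): star map gives 1.944272; window check 0.5 ≤ 1.944272 < 1.5 is false → out
[5] lift (2,0): star map gives 2.000000; window check 0.5 ≤ 2.000000 < 1.5 is false → out
[6] lift (3,1): star map gives 2.381966; window check 0.5 ≤ 2.381966 < 1.5 is false → out
[7] lift (4,3): star map gives 2.145898; window check 0.5 ≤ 2.145898 < 1.5 is false → out
[8] lift (-1,8): star map gives -5.944272; window check 0.5 ≤ -5.944272 < 1.5 is false → out
[9] lift (-4,5): star map gives -7.090170; window check 0.5 ≤ -7.090170 < 1.5 is false → out

1, 2, 3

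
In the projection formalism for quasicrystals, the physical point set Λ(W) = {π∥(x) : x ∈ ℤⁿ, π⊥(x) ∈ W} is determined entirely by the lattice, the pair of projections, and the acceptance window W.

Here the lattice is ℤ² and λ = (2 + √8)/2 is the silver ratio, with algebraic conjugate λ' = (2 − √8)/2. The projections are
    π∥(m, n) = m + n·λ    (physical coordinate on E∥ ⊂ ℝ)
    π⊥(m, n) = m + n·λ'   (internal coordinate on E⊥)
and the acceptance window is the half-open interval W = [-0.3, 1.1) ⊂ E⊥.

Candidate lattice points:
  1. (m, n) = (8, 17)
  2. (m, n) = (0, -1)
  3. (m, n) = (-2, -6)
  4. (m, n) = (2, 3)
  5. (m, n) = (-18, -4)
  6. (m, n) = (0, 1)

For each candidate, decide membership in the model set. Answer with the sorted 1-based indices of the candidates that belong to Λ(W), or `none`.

Numerically λ ≈ 2.4142 and λ' = −1/λ ≈ -0.4142.
#1 (8,17): internal coord 8 + (17)·λ' = +0.9584; +0.9584 ∈ [-0.3, 1.1) → IN Λ
#2 (0,-1): internal coord 0 + (-1)·λ' = +0.4142; +0.4142 ∈ [-0.3, 1.1) → IN Λ
#3 (-2,-6): internal coord -2 + (-6)·λ' = +0.4853; +0.4853 ∈ [-0.3, 1.1) → IN Λ
#4 (2,3): internal coord 2 + (3)·λ' = +0.7574; +0.7574 ∈ [-0.3, 1.1) → IN Λ
#5 (-18,-4): internal coord -18 + (-4)·λ' = -16.3431; -16.3431 ∉ [-0.3, 1.1) → out
#6 (0,1): internal coord 0 + (1)·λ' = -0.4142; -0.4142 ∉ [-0.3, 1.1) → out

1, 2, 3, 4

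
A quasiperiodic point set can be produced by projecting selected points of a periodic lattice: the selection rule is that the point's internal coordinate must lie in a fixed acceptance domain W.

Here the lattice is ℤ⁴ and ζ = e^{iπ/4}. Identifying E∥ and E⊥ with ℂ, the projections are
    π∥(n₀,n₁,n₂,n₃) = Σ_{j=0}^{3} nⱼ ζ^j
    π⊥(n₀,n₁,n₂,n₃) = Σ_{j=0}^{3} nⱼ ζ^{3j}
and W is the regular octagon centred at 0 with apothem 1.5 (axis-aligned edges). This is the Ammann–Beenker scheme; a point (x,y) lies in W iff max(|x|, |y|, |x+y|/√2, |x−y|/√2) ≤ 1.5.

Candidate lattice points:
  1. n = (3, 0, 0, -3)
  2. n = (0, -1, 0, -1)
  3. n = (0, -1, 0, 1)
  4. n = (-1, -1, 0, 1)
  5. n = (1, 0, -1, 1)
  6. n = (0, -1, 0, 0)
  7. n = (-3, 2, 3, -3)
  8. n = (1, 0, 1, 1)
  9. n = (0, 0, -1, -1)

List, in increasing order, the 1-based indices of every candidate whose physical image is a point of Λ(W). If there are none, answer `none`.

2, 3, 4, 6, 9

With ζ = e^{iπ/4} the internal vectors are ζ^0,ζ^3,ζ^6,ζ^9.
#1 (3, 0, 0, -3): internal (0.8787, -2.1213); octagon support 2.1213 vs apothem 1.5 → ∉ W
#2 (0, -1, 0, -1): internal (0.0000, -1.4142); octagon support 1.4142 vs apothem 1.5 → ∈ W
#3 (0, -1, 0, 1): internal (1.4142, 0.0000); octagon support 1.4142 vs apothem 1.5 → ∈ W
#4 (-1, -1, 0, 1): internal (0.4142, 0.0000); octagon support 0.4142 vs apothem 1.5 → ∈ W
#5 (1, 0, -1, 1): internal (1.7071, 1.7071); octagon support 2.4142 vs apothem 1.5 → ∉ W
#6 (0, -1, 0, 0): internal (0.7071, -0.7071); octagon support 1.0000 vs apothem 1.5 → ∈ W
#7 (-3, 2, 3, -3): internal (-6.5355, -3.7071); octagon support 7.2426 vs apothem 1.5 → ∉ W
#8 (1, 0, 1, 1): internal (1.7071, -0.2929); octagon support 1.7071 vs apothem 1.5 → ∉ W
#9 (0, 0, -1, -1): internal (-0.7071, 0.2929); octagon support 0.7071 vs apothem 1.5 → ∈ W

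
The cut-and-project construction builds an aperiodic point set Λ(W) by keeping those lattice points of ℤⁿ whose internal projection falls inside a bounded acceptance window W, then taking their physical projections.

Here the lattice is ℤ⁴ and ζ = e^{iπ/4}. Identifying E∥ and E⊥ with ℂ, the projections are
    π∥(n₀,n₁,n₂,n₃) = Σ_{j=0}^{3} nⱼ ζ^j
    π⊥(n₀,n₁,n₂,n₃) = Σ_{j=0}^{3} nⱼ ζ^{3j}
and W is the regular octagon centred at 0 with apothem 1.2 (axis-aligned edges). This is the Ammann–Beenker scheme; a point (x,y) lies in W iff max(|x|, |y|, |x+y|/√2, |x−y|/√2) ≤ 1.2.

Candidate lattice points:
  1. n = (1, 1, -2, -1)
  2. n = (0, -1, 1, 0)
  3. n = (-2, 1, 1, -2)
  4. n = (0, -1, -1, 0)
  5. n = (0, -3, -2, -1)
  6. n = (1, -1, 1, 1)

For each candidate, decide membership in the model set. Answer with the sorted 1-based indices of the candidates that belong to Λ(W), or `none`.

4

With ζ = e^{iπ/4} the internal vectors are ζ^0,ζ^3,ζ^6,ζ^9.
#1 (1, 1, -2, -1): internal (-0.414214, 2.000000); octagon support 2.000000 vs apothem 1.2 → ∉ W
#2 (0, -1, 1, 0): internal (0.707107, -1.707107); octagon support 1.707107 vs apothem 1.2 → ∉ W
#3 (-2, 1, 1, -2): internal (-4.121320, -1.707107); octagon support 4.121320 vs apothem 1.2 → ∉ W
#4 (0, -1, -1, 0): internal (0.707107, 0.292893); octagon support 0.707107 vs apothem 1.2 → ∈ W
#5 (0, -3, -2, -1): internal (1.414214, -0.828427); octagon support 1.585786 vs apothem 1.2 → ∉ W
#6 (1, -1, 1, 1): internal (2.414214, -1.000000); octagon support 2.414214 vs apothem 1.2 → ∉ W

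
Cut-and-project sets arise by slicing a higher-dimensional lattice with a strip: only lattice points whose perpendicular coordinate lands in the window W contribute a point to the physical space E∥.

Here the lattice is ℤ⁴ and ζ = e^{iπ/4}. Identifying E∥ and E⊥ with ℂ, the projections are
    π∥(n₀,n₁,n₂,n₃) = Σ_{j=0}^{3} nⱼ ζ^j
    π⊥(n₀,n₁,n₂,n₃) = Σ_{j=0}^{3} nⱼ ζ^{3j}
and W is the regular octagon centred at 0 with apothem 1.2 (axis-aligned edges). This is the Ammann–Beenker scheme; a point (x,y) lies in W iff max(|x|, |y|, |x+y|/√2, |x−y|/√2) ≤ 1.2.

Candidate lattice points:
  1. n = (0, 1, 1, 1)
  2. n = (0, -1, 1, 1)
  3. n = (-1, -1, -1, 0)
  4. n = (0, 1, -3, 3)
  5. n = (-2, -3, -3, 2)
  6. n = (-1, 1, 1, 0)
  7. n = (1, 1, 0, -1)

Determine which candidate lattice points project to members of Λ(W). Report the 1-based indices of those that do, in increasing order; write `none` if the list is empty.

1, 3, 7

Internal map: ζ^{3j} for j=0..3 gives (1,0), (−√2/2,√2/2), (0,−1), (√2/2,√2/2).
#1 (0, 1, 1, 1): internal (0.0000, 0.4142); octagon support 0.4142 vs apothem 1.2 → ∈ W
#2 (0, -1, 1, 1): internal (1.4142, -1.0000); octagon support 1.7071 vs apothem 1.2 → ∉ W
#3 (-1, -1, -1, 0): internal (-0.2929, 0.2929); octagon support 0.4142 vs apothem 1.2 → ∈ W
#4 (0, 1, -3, 3): internal (1.4142, 5.8284); octagon support 5.8284 vs apothem 1.2 → ∉ W
#5 (-2, -3, -3, 2): internal (1.5355, 2.2929); octagon support 2.7071 vs apothem 1.2 → ∉ W
#6 (-1, 1, 1, 0): internal (-1.7071, -0.2929); octagon support 1.7071 vs apothem 1.2 → ∉ W
#7 (1, 1, 0, -1): internal (-0.4142, 0.0000); octagon support 0.4142 vs apothem 1.2 → ∈ W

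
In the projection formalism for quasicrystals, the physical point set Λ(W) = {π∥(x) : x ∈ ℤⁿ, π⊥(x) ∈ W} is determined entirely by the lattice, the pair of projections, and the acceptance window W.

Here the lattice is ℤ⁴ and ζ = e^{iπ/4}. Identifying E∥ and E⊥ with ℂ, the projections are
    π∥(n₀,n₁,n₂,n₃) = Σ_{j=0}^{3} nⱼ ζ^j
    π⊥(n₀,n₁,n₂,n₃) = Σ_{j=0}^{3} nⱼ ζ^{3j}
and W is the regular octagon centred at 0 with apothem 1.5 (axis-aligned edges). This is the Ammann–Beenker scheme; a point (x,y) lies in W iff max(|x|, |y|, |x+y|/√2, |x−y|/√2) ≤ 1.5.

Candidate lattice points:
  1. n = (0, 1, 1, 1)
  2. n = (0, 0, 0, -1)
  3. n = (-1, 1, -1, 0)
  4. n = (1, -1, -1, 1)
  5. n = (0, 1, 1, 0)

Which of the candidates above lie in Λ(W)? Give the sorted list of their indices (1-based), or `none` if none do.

1, 2, 5

π⊥(n) = n₀ + n₁ζ³ + n₂ζ⁶ + n₃ζ⁹ where ζ = e^{iπ/4}.
#1 (0, 1, 1, 1): internal (0.000000, 0.414214); octagon support 0.414214 vs apothem 1.5 → ∈ W
#2 (0, 0, 0, -1): internal (-0.707107, -0.707107); octagon support 1.000000 vs apothem 1.5 → ∈ W
#3 (-1, 1, -1, 0): internal (-1.707107, 1.707107); octagon support 2.414214 vs apothem 1.5 → ∉ W
#4 (1, -1, -1, 1): internal (2.414214, 1.000000); octagon support 2.414214 vs apothem 1.5 → ∉ W
#5 (0, 1, 1, 0): internal (-0.707107, -0.292893); octagon support 0.707107 vs apothem 1.5 → ∈ W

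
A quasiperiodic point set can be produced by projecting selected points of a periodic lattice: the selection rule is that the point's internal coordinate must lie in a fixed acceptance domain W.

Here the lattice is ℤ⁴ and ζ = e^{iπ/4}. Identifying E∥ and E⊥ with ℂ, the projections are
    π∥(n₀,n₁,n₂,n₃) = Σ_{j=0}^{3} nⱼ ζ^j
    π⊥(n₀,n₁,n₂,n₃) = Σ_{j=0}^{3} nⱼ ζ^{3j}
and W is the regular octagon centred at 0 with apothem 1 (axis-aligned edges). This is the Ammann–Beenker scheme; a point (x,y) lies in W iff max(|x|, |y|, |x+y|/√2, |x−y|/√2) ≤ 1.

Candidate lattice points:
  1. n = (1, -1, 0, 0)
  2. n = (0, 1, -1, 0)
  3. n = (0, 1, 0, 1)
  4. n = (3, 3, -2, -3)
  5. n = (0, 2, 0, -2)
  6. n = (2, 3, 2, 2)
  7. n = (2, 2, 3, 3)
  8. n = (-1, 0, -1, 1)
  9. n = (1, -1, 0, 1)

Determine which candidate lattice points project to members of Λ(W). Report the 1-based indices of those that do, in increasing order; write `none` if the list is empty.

With ζ = e^{iπ/4} the internal vectors are ζ^0,ζ^3,ζ^6,ζ^9.
#1 (1, -1, 0, 0): internal (1.707107, -0.707107); octagon support 1.707107 vs apothem 1 → ∉ W
#2 (0, 1, -1, 0): internal (-0.707107, 1.707107); octagon support 1.707107 vs apothem 1 → ∉ W
#3 (0, 1, 0, 1): internal (0.000000, 1.414214); octagon support 1.414214 vs apothem 1 → ∉ W
#4 (3, 3, -2, -3): internal (-1.242641, 2.000000); octagon support 2.292893 vs apothem 1 → ∉ W
#5 (0, 2, 0, -2): internal (-2.828427, 0.000000); octagon support 2.828427 vs apothem 1 → ∉ W
#6 (2, 3, 2, 2): internal (1.292893, 1.535534); octagon support 2.000000 vs apothem 1 → ∉ W
#7 (2, 2, 3, 3): internal (2.707107, 0.535534); octagon support 2.707107 vs apothem 1 → ∉ W
#8 (-1, 0, -1, 1): internal (-0.292893, 1.707107); octagon support 1.707107 vs apothem 1 → ∉ W
#9 (1, -1, 0, 1): internal (2.414214, 0.000000); octagon support 2.414214 vs apothem 1 → ∉ W

none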